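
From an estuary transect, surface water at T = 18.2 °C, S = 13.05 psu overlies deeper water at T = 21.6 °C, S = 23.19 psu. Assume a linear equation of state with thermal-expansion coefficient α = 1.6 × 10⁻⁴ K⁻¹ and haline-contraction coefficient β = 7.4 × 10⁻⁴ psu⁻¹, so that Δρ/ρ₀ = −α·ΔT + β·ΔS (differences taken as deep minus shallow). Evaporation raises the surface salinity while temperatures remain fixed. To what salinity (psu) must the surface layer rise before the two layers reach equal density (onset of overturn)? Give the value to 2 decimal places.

22.45 psu

Neutral buoyancy requires −α(T_deep − T_surf) + β(S_deep − S_surf′) = 0.
S_surf′ = S_deep − (α/β)·ΔT = 23.19 − (1.6 × 10⁻⁴/7.4 × 10⁻⁴)·(+3.4) = 22.4549 psu.
Increase required: 22.4549 − 13.05 = 9.4049 psu.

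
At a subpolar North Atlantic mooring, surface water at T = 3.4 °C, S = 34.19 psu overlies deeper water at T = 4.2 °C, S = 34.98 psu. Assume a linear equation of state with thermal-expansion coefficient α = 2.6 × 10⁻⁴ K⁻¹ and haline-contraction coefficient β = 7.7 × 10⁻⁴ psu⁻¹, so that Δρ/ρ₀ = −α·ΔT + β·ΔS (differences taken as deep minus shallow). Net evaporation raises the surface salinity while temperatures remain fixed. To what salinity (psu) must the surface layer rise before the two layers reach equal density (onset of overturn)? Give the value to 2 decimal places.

34.71 psu

Neutral buoyancy requires −α(T_deep − T_surf) + β(S_deep − S_surf′) = 0.
S_surf′ = S_deep − (α/β)·ΔT = 34.98 − (2.6 × 10⁻⁴/7.7 × 10⁻⁴)·(+0.8) = 34.7099 psu.
Increase required: 34.7099 − 34.19 = 0.5199 psu.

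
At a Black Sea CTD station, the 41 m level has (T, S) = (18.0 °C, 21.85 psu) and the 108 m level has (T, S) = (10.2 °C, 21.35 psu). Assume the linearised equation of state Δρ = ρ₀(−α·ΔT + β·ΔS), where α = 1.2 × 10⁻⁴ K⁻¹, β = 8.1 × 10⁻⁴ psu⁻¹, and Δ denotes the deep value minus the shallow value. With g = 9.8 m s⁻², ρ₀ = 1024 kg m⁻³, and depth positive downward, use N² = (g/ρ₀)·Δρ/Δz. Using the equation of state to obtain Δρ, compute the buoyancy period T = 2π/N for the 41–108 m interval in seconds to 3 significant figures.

713 s

ΔT = -7.8 K, ΔS = -0.50 psu (deep − shallow).
Δρ/ρ₀ = −αΔT + βΔS = 9.36 × 10⁻⁴ − 4.05 × 10⁻⁴ = 5.31 × 10⁻⁴, so Δρ ≈ 0.5437 kg m⁻³.
N² = (g/ρ₀)·Δρ/Δz = g·(Δρ/ρ₀)/Δz = 9.8 × 5.31 × 10⁻⁴ / 67 = 7.7669 × 10⁻⁵ s⁻².
N = √(7.7669 × 10⁻⁵) = 8.8130 × 10⁻³ rad s⁻¹ → T = 2π/N = 712.95 s ≈ 713 s.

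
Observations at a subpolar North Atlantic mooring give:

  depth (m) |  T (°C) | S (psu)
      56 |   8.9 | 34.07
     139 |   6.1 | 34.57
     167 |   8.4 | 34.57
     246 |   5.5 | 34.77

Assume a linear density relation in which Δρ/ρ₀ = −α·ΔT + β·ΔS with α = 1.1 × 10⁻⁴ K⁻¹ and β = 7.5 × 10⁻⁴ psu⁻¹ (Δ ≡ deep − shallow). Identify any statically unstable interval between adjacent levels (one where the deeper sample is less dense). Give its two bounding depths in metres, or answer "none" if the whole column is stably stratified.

139–167 m

Evaluate Δρ/ρ₀ = −αΔT + βΔS across each adjacent pair:
  56–139 m: −αΔT+βΔS = −(1.1 × 10⁻⁴)(-2.8)+(7.5 × 10⁻⁴)(+0.50) = 6.8 × 10⁻⁴ → stable
  139–167 m: −αΔT+βΔS = −(1.1 × 10⁻⁴)(+2.3)+(7.5 × 10⁻⁴)(+0.00) = -2.5 × 10⁻⁴ → UNSTABLE
  167–246 m: −αΔT+βΔS = −(1.1 × 10⁻⁴)(-2.9)+(7.5 × 10⁻⁴)(+0.20) = 4.7 × 10⁻⁴ → stable
The 139–167 m interval has Δρ < 0: lighter water underlies denser water.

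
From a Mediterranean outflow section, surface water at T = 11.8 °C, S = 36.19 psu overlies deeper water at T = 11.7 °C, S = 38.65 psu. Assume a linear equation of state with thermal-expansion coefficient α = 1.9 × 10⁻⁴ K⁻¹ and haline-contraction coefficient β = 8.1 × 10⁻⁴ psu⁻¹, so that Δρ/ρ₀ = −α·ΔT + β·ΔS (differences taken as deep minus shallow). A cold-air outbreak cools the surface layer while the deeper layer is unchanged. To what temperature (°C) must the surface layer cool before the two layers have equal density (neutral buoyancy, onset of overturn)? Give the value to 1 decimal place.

Neutral buoyancy requires Δρ = 0, i.e. −α(T_deep − T_surf′) + β(S_deep − S_surf) = 0.
T_surf′ = T_deep − (β/α)·ΔS = 11.7 − (8.1 × 10⁻⁴/1.9 × 10⁻⁴)·(+2.46) = 1.213 °C.
Cooling required: 11.8 − (1.213) = 10.587 °C.

1.2 °C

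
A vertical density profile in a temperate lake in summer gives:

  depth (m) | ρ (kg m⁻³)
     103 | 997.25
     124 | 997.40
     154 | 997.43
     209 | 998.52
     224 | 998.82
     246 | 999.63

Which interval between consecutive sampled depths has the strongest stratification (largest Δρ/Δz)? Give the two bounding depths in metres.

Compute the density gradient over each adjacent pair:
  103–124 m: Δρ/Δz = 0.15/21 = 7.1 × 10⁻³ kg m⁻⁴
  124–154 m: Δρ/Δz = 0.03/30 = 1.0 × 10⁻³ kg m⁻⁴
  154–209 m: Δρ/Δz = 1.09/55 = 0.020 kg m⁻⁴
  209–224 m: Δρ/Δz = 0.30/15 = 0.020 kg m⁻⁴
  224–246 m: Δρ/Δz = 0.81/22 = 0.037 kg m⁻⁴
The largest gradient is in the 224–246 m interval — the pycnocline.

224–246 m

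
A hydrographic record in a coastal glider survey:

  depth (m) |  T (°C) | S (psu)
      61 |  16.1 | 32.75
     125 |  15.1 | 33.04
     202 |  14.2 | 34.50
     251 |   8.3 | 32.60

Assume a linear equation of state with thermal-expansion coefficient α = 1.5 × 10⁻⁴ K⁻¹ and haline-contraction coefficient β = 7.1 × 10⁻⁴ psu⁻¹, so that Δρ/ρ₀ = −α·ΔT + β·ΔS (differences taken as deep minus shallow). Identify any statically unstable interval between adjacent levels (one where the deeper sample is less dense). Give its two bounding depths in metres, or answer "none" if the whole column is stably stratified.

Evaluate Δρ/ρ₀ = −αΔT + βΔS across each adjacent pair:
  61–125 m: −αΔT+βΔS = −(1.5 × 10⁻⁴)(-1.0)+(7.1 × 10⁻⁴)(+0.29) = 3.6 × 10⁻⁴ → stable
  125–202 m: −αΔT+βΔS = −(1.5 × 10⁻⁴)(-0.9)+(7.1 × 10⁻⁴)(+1.46) = 1.2 × 10⁻³ → stable
  202–251 m: −αΔT+βΔS = −(1.5 × 10⁻⁴)(-5.9)+(7.1 × 10⁻⁴)(-1.90) = -4.6 × 10⁻⁴ → UNSTABLE
The 202–251 m interval has Δρ < 0: lighter water underlies denser water.

202–251 m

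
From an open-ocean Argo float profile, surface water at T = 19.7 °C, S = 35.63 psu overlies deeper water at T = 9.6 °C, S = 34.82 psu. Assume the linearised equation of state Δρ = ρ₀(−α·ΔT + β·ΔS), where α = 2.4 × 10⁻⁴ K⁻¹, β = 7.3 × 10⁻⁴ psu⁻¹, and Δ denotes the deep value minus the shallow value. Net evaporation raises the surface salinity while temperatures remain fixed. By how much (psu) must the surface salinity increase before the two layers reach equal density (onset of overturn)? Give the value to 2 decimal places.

Neutral buoyancy requires −α(T_deep − T_surf) + β(S_deep − S_surf′) = 0.
S_surf′ = S_deep − (α/β)·ΔT = 34.82 − (2.4 × 10⁻⁴/7.3 × 10⁻⁴)·(-10.1) = 38.1405 psu.
Increase required: 38.1405 − 35.63 = 2.5105 psu.

2.51 psu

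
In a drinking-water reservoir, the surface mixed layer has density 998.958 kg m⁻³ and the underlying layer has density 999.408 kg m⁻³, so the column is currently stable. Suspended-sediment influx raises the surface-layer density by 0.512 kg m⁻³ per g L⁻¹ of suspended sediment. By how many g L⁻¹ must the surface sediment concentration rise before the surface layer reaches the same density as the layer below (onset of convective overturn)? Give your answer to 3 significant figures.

0.879 g L⁻¹

Density deficit of the surface layer: 999.408 − 998.958 = 0.45 kg m⁻³.
Required change = 0.45 / 0.512 = 0.879 g L⁻¹.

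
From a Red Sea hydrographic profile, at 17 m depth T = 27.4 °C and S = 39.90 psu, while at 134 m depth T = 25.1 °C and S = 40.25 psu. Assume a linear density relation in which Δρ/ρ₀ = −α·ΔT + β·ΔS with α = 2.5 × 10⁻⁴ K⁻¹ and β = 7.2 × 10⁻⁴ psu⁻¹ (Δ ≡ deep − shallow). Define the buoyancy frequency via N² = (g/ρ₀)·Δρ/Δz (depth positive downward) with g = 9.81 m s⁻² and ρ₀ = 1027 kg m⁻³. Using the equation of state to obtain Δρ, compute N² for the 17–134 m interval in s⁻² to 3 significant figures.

ΔT = -2.3 K, ΔS = +0.35 psu (deep − shallow).
Δρ/ρ₀ = −αΔT + βΔS = 5.75 × 10⁻⁴ + 2.52 × 10⁻⁴ = 8.27 × 10⁻⁴, so Δρ ≈ 0.8493 kg m⁻³.
N² = (g/ρ₀)·Δρ/Δz = g·(Δρ/ρ₀)/Δz = 9.81 × 8.27 × 10⁻⁴ / 117 = 6.9341 × 10⁻⁵ s⁻² ≈ 6.93 × 10⁻⁵ s⁻².

6.93 × 10⁻⁵ s⁻²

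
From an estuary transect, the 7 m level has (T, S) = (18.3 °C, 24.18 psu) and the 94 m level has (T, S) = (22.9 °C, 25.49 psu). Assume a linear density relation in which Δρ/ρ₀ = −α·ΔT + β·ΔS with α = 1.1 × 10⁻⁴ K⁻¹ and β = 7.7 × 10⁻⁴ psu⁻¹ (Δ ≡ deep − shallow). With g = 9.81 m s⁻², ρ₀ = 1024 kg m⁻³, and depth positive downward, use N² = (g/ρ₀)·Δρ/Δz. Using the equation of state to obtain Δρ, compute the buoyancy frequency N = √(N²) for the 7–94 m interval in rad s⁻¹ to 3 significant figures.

ΔT = +4.6 K, ΔS = +1.31 psu (deep − shallow).
Δρ/ρ₀ = −αΔT + βΔS = -5.06 × 10⁻⁴ + 1.0087 × 10⁻³ = 5.027 × 10⁻⁴, so Δρ ≈ 0.5148 kg m⁻³.
N² = (g/ρ₀)·Δρ/Δz = g·(Δρ/ρ₀)/Δz = 9.81 × 5.027 × 10⁻⁴ / 87 = 5.6684 × 10⁻⁵ s⁻².
N = √(5.6684 × 10⁻⁵) = 7.5289 × 10⁻³ rad s⁻¹ ≈ 7.53 × 10⁻³ rad s⁻¹.

7.53 × 10⁻³ rad s⁻¹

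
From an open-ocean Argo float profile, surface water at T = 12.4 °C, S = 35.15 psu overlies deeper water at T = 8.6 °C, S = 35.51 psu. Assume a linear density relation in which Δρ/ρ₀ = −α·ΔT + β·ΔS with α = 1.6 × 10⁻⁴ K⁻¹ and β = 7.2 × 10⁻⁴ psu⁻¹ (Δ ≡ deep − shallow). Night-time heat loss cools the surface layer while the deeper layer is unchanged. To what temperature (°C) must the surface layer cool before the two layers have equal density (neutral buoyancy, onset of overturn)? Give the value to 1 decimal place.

Neutral buoyancy requires Δρ = 0, i.e. −α(T_deep − T_surf′) + β(S_deep − S_surf) = 0.
T_surf′ = T_deep − (β/α)·ΔS = 8.6 − (7.2 × 10⁻⁴/1.6 × 10⁻⁴)·(+0.36) = 6.980 °C.
Cooling required: 12.4 − (6.980) = 5.420 °C.

7.0 °C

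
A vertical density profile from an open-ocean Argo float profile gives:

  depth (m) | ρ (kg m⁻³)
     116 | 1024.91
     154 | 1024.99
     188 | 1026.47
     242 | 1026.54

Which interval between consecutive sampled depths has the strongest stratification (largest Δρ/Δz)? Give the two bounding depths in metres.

154–188 m

Compute the density gradient over each adjacent pair:
  116–154 m: Δρ/Δz = 0.08/38 = 2.1 × 10⁻³ kg m⁻⁴
  154–188 m: Δρ/Δz = 1.48/34 = 0.044 kg m⁻⁴
  188–242 m: Δρ/Δz = 0.07/54 = 1.3 × 10⁻³ kg m⁻⁴
The largest gradient is in the 154–188 m interval — the pycnocline.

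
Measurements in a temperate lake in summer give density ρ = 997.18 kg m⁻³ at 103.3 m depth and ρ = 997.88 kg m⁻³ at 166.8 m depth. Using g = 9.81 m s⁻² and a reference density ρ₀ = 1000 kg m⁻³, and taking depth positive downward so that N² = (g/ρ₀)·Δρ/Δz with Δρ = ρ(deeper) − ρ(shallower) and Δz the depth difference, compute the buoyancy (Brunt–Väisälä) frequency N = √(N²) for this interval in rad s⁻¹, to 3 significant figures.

0.0104 rad s⁻¹

Δρ = 997.88 − 997.18 = 0.70 kg m⁻³ over Δz = 166.8 − 103.3 = 63.5 m.
N² = (9.81/1000) × (0.70/63.5) = 1.0814 × 10⁻⁴ s⁻².
N = √(1.0814 × 10⁻⁴) = 0.010399 rad s⁻¹ ≈ 0.0104 rad s⁻¹.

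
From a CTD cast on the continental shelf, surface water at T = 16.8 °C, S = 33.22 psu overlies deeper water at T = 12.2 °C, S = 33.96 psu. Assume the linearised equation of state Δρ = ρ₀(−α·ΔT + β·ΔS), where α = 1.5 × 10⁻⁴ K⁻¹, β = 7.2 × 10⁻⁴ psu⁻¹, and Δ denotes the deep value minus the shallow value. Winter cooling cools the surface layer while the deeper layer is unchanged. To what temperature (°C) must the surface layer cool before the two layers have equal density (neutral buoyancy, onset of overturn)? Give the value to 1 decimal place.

8.6 °C

Neutral buoyancy requires Δρ = 0, i.e. −α(T_deep − T_surf′) + β(S_deep − S_surf) = 0.
T_surf′ = T_deep − (β/α)·ΔS = 12.2 − (7.2 × 10⁻⁴/1.5 × 10⁻⁴)·(+0.74) = 8.648 °C.
Cooling required: 16.8 − (8.648) = 8.152 °C.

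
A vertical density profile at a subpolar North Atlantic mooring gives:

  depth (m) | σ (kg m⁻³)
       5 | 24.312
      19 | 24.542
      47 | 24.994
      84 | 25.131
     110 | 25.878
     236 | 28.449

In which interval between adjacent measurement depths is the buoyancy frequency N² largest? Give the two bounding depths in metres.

Compute the density gradient over each adjacent pair:
  5–19 m: Δρ/Δz = 0.230/14 = 0.016 kg m⁻⁴
  19–47 m: Δρ/Δz = 0.452/28 = 0.016 kg m⁻⁴
  47–84 m: Δρ/Δz = 0.137/37 = 3.7 × 10⁻³ kg m⁻⁴
  84–110 m: Δρ/Δz = 0.747/26 = 0.029 kg m⁻⁴
  110–236 m: Δρ/Δz = 2.571/126 = 0.020 kg m⁻⁴
The largest gradient is in the 84–110 m interval — the pycnocline.

84–110 m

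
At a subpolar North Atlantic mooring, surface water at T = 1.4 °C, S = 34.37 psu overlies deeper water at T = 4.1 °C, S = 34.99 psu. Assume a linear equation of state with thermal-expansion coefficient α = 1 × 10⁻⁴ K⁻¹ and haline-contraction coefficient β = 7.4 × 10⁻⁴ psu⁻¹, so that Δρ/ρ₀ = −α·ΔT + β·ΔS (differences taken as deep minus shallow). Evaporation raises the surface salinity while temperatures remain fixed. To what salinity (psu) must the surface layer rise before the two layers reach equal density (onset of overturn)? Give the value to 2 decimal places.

34.63 psu

Neutral buoyancy requires −α(T_deep − T_surf) + β(S_deep − S_surf′) = 0.
S_surf′ = S_deep − (α/β)·ΔT = 34.99 − (1 × 10⁻⁴/7.4 × 10⁻⁴)·(+2.7) = 34.6251 psu.
Increase required: 34.6251 − 34.37 = 0.2551 psu.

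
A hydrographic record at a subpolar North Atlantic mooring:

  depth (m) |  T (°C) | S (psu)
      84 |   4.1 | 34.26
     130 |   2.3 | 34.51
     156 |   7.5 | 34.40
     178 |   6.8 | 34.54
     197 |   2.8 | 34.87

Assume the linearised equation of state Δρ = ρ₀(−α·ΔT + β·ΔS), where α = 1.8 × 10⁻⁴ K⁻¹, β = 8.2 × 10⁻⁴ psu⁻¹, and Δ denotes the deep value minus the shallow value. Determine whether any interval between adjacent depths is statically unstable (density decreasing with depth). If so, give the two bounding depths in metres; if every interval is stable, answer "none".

130–156 m

Evaluate Δρ/ρ₀ = −αΔT + βΔS across each adjacent pair:
  84–130 m: −αΔT+βΔS = −(1.8 × 10⁻⁴)(-1.8)+(8.2 × 10⁻⁴)(+0.25) = 5.3 × 10⁻⁴ → stable
  130–156 m: −αΔT+βΔS = −(1.8 × 10⁻⁴)(+5.2)+(8.2 × 10⁻⁴)(-0.11) = -1.0 × 10⁻³ → UNSTABLE
  156–178 m: −αΔT+βΔS = −(1.8 × 10⁻⁴)(-0.7)+(8.2 × 10⁻⁴)(+0.14) = 2.4 × 10⁻⁴ → stable
  178–197 m: −αΔT+βΔS = −(1.8 × 10⁻⁴)(-4.0)+(8.2 × 10⁻⁴)(+0.33) = 9.9 × 10⁻⁴ → stable
The 130–156 m interval has Δρ < 0: lighter water underlies denser water.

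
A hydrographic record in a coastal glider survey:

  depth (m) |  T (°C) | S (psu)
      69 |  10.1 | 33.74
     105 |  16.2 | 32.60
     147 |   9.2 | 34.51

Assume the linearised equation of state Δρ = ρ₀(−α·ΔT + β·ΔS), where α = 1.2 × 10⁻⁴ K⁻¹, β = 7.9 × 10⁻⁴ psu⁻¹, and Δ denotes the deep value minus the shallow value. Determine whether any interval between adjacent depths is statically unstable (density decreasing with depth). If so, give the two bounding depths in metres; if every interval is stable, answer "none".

Evaluate Δρ/ρ₀ = −αΔT + βΔS across each adjacent pair:
  69–105 m: −αΔT+βΔS = −(1.2 × 10⁻⁴)(+6.1)+(7.9 × 10⁻⁴)(-1.14) = -1.6 × 10⁻³ → UNSTABLE
  105–147 m: −αΔT+βΔS = −(1.2 × 10⁻⁴)(-7.0)+(7.9 × 10⁻⁴)(+1.91) = 2.3 × 10⁻³ → stable
The 69–105 m interval has Δρ < 0: lighter water underlies denser water.

69–105 m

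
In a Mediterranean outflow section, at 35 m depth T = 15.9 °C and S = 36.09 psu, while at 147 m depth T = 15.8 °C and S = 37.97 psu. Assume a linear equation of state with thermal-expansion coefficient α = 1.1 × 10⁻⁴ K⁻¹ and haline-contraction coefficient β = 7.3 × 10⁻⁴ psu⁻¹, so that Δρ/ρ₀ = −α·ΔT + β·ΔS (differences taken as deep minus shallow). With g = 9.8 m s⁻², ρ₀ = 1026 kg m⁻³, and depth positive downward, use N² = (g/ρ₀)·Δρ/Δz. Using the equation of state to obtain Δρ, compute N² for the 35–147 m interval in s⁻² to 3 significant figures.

1.21 × 10⁻⁴ s⁻²

ΔT = -0.1 K, ΔS = +1.88 psu (deep − shallow).
Δρ/ρ₀ = −αΔT + βΔS = 1.10 × 10⁻⁵ + 1.3724 × 10⁻³ = 1.3834 × 10⁻³, so Δρ ≈ 1.419 kg m⁻³.
N² = (g/ρ₀)·Δρ/Δz = g·(Δρ/ρ₀)/Δz = 9.8 × 1.3834 × 10⁻³ / 112 = 1.2105 × 10⁻⁴ s⁻² ≈ 1.21 × 10⁻⁴ s⁻².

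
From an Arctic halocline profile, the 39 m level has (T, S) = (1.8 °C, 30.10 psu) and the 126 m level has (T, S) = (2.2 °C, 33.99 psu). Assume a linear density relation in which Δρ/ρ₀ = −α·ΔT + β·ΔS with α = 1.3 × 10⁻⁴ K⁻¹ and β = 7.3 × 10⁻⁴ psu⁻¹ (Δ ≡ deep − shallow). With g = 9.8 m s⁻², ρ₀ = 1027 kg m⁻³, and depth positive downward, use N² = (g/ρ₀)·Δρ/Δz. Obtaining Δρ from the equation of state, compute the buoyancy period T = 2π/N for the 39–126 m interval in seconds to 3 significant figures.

355 s

ΔT = +0.4 K, ΔS = +3.89 psu (deep − shallow).
Δρ/ρ₀ = −αΔT + βΔS = -5.20 × 10⁻⁵ + 2.8397 × 10⁻³ = 2.7877 × 10⁻³, so Δρ ≈ 2.863 kg m⁻³.
N² = (g/ρ₀)·Δρ/Δz = g·(Δρ/ρ₀)/Δz = 9.8 × 2.7877 × 10⁻³ / 87 = 3.1402 × 10⁻⁴ s⁻².
N = √(3.1402 × 10⁻⁴) = 0.017721 rad s⁻¹ → T = 2π/N = 354.56 s ≈ 355 s.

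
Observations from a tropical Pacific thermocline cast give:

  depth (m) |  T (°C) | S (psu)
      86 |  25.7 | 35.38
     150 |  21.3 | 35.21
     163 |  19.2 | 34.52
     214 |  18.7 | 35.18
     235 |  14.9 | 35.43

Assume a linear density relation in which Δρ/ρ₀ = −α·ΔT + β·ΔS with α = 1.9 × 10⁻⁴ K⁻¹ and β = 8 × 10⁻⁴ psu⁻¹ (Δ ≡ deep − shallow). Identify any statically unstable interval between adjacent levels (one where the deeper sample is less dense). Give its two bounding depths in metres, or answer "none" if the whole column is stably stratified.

Evaluate Δρ/ρ₀ = −αΔT + βΔS across each adjacent pair:
  86–150 m: −αΔT+βΔS = −(1.9 × 10⁻⁴)(-4.4)+(8 × 10⁻⁴)(-0.17) = 7.0 × 10⁻⁴ → stable
  150–163 m: −αΔT+βΔS = −(1.9 × 10⁻⁴)(-2.1)+(8 × 10⁻⁴)(-0.69) = -1.5 × 10⁻⁴ → UNSTABLE
  163–214 m: −αΔT+βΔS = −(1.9 × 10⁻⁴)(-0.5)+(8 × 10⁻⁴)(+0.66) = 6.2 × 10⁻⁴ → stable
  214–235 m: −αΔT+βΔS = −(1.9 × 10⁻⁴)(-3.8)+(8 × 10⁻⁴)(+0.25) = 9.2 × 10⁻⁴ → stable
The 150–163 m interval has Δρ < 0: lighter water underlies denser water.

150–163 m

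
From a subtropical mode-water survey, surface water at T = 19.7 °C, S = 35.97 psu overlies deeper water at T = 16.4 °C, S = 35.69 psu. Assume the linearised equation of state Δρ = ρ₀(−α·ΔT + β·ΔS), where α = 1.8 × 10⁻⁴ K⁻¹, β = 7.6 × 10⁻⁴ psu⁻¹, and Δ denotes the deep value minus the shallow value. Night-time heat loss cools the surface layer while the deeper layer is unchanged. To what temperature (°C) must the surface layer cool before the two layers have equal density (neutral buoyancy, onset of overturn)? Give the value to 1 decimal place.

Neutral buoyancy requires Δρ = 0, i.e. −α(T_deep − T_surf′) + β(S_deep − S_surf) = 0.
T_surf′ = T_deep − (β/α)·ΔS = 16.4 − (7.6 × 10⁻⁴/1.8 × 10⁻⁴)·(-0.28) = 17.582 °C.
Cooling required: 19.7 − (17.582) = 2.118 °C.

17.6 °C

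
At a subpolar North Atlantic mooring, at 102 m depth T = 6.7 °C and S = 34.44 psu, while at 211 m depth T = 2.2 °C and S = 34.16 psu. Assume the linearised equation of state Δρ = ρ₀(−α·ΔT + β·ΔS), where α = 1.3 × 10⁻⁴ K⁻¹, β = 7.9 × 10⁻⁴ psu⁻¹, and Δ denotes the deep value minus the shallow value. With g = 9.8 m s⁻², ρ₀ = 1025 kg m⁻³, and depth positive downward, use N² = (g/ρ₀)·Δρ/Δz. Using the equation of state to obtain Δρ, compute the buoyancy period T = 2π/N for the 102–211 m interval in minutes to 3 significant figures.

ΔT = -4.5 K, ΔS = -0.28 psu (deep − shallow).
Δρ/ρ₀ = −αΔT + βΔS = 5.85 × 10⁻⁴ − 2.212 × 10⁻⁴ = 3.638 × 10⁻⁴, so Δρ ≈ 0.3729 kg m⁻³.
N² = (g/ρ₀)·Δρ/Δz = g·(Δρ/ρ₀)/Δz = 9.8 × 3.638 × 10⁻⁴ / 109 = 3.2709 × 10⁻⁵ s⁻².
N = √(3.2709 × 10⁻⁵) = 5.7192 × 10⁻³ rad s⁻¹ → T = 2π/N = 1.0986 × 10³ s = 18.310 min ≈ 18.3 min.

18.3 min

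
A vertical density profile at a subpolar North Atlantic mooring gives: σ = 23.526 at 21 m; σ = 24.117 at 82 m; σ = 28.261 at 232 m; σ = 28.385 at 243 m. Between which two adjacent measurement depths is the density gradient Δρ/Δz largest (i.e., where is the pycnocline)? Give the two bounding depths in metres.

82–232 m

Compute the density gradient over each adjacent pair:
  21–82 m: Δρ/Δz = 0.591/61 = 9.7 × 10⁻³ kg m⁻⁴
  82–232 m: Δρ/Δz = 4.144/150 = 0.028 kg m⁻⁴
  232–243 m: Δρ/Δz = 0.124/11 = 0.011 kg m⁻⁴
The largest gradient is in the 82–232 m interval — the pycnocline.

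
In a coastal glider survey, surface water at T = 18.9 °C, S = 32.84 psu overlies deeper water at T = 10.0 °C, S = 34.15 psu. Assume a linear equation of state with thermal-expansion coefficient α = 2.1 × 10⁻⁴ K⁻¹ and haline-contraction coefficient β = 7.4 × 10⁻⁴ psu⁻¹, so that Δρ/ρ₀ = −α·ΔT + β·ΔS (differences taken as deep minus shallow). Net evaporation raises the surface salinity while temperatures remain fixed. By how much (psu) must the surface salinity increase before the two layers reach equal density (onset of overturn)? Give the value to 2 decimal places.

3.84 psu

Neutral buoyancy requires −α(T_deep − T_surf) + β(S_deep − S_surf′) = 0.
S_surf′ = S_deep − (α/β)·ΔT = 34.15 − (2.1 × 10⁻⁴/7.4 × 10⁻⁴)·(-8.9) = 36.6757 psu.
Increase required: 36.6757 − 32.84 = 3.8357 psu.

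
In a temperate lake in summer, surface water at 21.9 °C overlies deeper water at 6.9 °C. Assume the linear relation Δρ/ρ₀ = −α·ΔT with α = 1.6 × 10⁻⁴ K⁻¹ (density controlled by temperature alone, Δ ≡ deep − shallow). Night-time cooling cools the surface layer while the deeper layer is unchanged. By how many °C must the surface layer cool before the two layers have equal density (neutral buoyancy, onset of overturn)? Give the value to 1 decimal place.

With temperature the only control, equal density requires T_surf′ = T_deep.
T_surf′ = 6.9 °C.
Cooling required: 21.9 − 6.9 = 15.0 °C.

15.0 °C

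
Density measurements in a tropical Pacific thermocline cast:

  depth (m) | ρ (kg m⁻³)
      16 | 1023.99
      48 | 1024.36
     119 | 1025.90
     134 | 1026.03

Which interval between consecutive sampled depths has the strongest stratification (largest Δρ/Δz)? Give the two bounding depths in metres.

48–119 m

Compute the density gradient over each adjacent pair:
  16–48 m: Δρ/Δz = 0.37/32 = 0.012 kg m⁻⁴
  48–119 m: Δρ/Δz = 1.54/71 = 0.022 kg m⁻⁴
  119–134 m: Δρ/Δz = 0.13/15 = 8.7 × 10⁻³ kg m⁻⁴
The largest gradient is in the 48–119 m interval — the pycnocline.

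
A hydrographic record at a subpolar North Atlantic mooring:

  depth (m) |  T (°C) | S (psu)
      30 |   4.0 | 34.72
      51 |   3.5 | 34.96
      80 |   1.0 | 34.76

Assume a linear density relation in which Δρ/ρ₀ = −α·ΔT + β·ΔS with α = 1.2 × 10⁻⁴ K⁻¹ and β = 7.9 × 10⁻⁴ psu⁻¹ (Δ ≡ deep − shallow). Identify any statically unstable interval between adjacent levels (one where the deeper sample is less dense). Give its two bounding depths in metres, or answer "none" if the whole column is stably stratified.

Evaluate Δρ/ρ₀ = −αΔT + βΔS across each adjacent pair:
  30–51 m: −αΔT+βΔS = −(1.2 × 10⁻⁴)(-0.5)+(7.9 × 10⁻⁴)(+0.24) = 2.5 × 10⁻⁴ → stable
  51–80 m: −αΔT+βΔS = −(1.2 × 10⁻⁴)(-2.5)+(7.9 × 10⁻⁴)(-0.20) = 1.4 × 10⁻⁴ → stable
Every interval has Δρ > 0: the column is stably stratified throughout.

none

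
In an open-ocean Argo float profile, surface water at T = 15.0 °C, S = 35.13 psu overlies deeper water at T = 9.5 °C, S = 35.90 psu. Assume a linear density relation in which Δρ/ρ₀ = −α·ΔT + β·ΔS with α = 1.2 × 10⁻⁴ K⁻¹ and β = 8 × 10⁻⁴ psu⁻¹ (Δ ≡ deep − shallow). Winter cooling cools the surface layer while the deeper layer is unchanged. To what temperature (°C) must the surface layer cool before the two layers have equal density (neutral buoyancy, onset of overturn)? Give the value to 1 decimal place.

Neutral buoyancy requires Δρ = 0, i.e. −α(T_deep − T_surf′) + β(S_deep − S_surf) = 0.
T_surf′ = T_deep − (β/α)·ΔS = 9.5 − (8 × 10⁻⁴/1.2 × 10⁻⁴)·(+0.77) = 4.367 °C.
Cooling required: 15.0 − (4.367) = 10.633 °C.

4.4 °C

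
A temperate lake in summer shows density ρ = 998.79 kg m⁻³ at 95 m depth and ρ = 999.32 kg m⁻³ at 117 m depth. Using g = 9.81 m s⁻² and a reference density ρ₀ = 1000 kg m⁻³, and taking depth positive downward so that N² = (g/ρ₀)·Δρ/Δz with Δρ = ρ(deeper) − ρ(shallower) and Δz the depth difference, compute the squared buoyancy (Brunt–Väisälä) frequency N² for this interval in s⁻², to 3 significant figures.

2.36 × 10⁻⁴ s⁻²

Δρ = 999.32 − 998.79 = 0.53 kg m⁻³ over Δz = 117 − 95 = 22 m.
N² = (9.81/1000) × (0.53/22) = 2.3633 × 10⁻⁴ s⁻² ≈ 2.36 × 10⁻⁴ s⁻².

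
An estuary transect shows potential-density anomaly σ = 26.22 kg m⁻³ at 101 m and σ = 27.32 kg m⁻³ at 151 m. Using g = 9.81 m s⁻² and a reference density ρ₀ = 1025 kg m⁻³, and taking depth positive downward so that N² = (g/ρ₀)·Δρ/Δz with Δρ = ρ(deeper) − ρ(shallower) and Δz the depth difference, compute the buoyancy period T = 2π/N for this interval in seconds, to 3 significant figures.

Δρ = 1027.32 − 1026.22 = 1.10 kg m⁻³ over Δz = 151 − 101 = 50 m.
N² = (9.81/1025) × (1.10/50) = 2.1056 × 10⁻⁴ s⁻².
N = √(2.1056 × 10⁻⁴) = 0.014511 rad s⁻¹, so T = 2π/N = 432.99 s ≈ 433 s.

433 s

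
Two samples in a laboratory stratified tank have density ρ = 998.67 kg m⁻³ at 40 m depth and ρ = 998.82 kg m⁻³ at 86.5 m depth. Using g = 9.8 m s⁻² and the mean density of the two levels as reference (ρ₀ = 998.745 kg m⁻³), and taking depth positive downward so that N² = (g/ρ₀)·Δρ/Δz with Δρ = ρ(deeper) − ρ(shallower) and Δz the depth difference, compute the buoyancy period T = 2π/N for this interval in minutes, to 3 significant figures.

18.6 min

Δρ = 998.82 − 998.67 = 0.15 kg m⁻³ over Δz = 86.5 − 40 = 46.5 m.
N² = (9.8/998.745) × (0.15/46.5) = 3.1653 × 10⁻⁵ s⁻².
N = √(3.1653 × 10⁻⁵) = 5.6261 × 10⁻³ rad s⁻¹, so T = 2π/N = 1.1168 × 10³ s = 18.613 min ≈ 18.6 min.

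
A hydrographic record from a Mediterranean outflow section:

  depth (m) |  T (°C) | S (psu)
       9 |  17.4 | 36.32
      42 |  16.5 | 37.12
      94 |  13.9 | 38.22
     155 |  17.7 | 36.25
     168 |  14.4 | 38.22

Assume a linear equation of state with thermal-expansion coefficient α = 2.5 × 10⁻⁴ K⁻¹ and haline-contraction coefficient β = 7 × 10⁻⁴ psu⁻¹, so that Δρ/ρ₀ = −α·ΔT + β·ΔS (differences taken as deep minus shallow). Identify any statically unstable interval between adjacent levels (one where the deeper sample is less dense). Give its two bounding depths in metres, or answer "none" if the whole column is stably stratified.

Evaluate Δρ/ρ₀ = −αΔT + βΔS across each adjacent pair:
  9–42 m: −αΔT+βΔS = −(2.5 × 10⁻⁴)(-0.9)+(7 × 10⁻⁴)(+0.80) = 7.9 × 10⁻⁴ → stable
  42–94 m: −αΔT+βΔS = −(2.5 × 10⁻⁴)(-2.6)+(7 × 10⁻⁴)(+1.10) = 1.4 × 10⁻³ → stable
  94–155 m: −αΔT+βΔS = −(2.5 × 10⁻⁴)(+3.8)+(7 × 10⁻⁴)(-1.97) = -2.3 × 10⁻³ → UNSTABLE
  155–168 m: −αΔT+βΔS = −(2.5 × 10⁻⁴)(-3.3)+(7 × 10⁻⁴)(+1.97) = 2.2 × 10⁻³ → stable
The 94–155 m interval has Δρ < 0: lighter water underlies denser water.

94–155 m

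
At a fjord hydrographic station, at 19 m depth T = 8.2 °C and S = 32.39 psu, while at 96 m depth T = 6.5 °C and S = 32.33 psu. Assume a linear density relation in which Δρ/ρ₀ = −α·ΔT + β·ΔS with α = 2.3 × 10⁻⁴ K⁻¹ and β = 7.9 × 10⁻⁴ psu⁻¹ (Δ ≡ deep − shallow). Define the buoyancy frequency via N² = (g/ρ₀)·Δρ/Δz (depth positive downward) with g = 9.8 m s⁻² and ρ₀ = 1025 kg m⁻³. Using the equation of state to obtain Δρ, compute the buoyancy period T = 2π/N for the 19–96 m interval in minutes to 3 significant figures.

15.8 min

ΔT = -1.7 K, ΔS = -0.06 psu (deep − shallow).
Δρ/ρ₀ = −αΔT + βΔS = 3.91 × 10⁻⁴ − 4.74 × 10⁻⁵ = 3.436 × 10⁻⁴, so Δρ ≈ 0.3522 kg m⁻³.
N² = (g/ρ₀)·Δρ/Δz = g·(Δρ/ρ₀)/Δz = 9.8 × 3.436 × 10⁻⁴ / 77 = 4.3731 × 10⁻⁵ s⁻².
N = √(4.3731 × 10⁻⁵) = 6.6129 × 10⁻³ rad s⁻¹ → T = 2π/N = 950.14 s = 15.836 min ≈ 15.8 min.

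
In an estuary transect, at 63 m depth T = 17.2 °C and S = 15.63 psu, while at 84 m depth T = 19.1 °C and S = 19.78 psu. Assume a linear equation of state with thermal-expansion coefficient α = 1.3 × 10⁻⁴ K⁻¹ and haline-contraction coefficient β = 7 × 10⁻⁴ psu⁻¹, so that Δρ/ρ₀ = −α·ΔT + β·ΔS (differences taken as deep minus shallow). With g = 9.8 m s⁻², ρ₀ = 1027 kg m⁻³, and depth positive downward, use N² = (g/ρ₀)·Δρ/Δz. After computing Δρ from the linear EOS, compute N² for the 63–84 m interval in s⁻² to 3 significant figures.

ΔT = +1.9 K, ΔS = +4.15 psu (deep − shallow).
Δρ/ρ₀ = −αΔT + βΔS = -2.47 × 10⁻⁴ + 2.905 × 10⁻³ = 2.658 × 10⁻³, so Δρ ≈ 2.730 kg m⁻³.
N² = (g/ρ₀)·Δρ/Δz = g·(Δρ/ρ₀)/Δz = 9.8 × 2.658 × 10⁻³ / 21 = 1.2404 × 10⁻³ s⁻² ≈ 1.24 × 10⁻³ s⁻².

1.24 × 10⁻³ s⁻²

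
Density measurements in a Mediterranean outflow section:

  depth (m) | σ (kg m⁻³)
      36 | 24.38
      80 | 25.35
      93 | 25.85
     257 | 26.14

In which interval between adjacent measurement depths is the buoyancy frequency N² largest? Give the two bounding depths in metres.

80–93 m

Compute the density gradient over each adjacent pair:
  36–80 m: Δρ/Δz = 0.97/44 = 0.022 kg m⁻⁴
  80–93 m: Δρ/Δz = 0.50/13 = 0.038 kg m⁻⁴
  93–257 m: Δρ/Δz = 0.29/164 = 1.8 × 10⁻³ kg m⁻⁴
The largest gradient is in the 80–93 m interval — the pycnocline.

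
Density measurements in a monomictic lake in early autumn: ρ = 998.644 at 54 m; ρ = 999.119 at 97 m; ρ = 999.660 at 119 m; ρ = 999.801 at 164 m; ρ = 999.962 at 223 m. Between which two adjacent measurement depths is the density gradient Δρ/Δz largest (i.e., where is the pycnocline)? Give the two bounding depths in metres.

97–119 m

Compute the density gradient over each adjacent pair:
  54–97 m: Δρ/Δz = 0.475/43 = 0.011 kg m⁻⁴
  97–119 m: Δρ/Δz = 0.541/22 = 0.025 kg m⁻⁴
  119–164 m: Δρ/Δz = 0.141/45 = 3.1 × 10⁻³ kg m⁻⁴
  164–223 m: Δρ/Δz = 0.161/59 = 2.7 × 10⁻³ kg m⁻⁴
The largest gradient is in the 97–119 m interval — the pycnocline.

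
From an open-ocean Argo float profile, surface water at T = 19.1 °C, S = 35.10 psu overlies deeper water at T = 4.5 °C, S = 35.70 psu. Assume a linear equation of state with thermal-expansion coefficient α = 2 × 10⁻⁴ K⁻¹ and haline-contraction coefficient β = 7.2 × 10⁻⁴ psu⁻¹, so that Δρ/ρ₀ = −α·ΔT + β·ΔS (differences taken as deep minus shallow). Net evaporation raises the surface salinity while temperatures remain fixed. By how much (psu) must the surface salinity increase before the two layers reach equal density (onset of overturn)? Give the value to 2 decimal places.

4.66 psu

Neutral buoyancy requires −α(T_deep − T_surf) + β(S_deep − S_surf′) = 0.
S_surf′ = S_deep − (α/β)·ΔT = 35.70 − (2 × 10⁻⁴/7.2 × 10⁻⁴)·(-14.6) = 39.7556 psu.
Increase required: 39.7556 − 35.10 = 4.6556 psu.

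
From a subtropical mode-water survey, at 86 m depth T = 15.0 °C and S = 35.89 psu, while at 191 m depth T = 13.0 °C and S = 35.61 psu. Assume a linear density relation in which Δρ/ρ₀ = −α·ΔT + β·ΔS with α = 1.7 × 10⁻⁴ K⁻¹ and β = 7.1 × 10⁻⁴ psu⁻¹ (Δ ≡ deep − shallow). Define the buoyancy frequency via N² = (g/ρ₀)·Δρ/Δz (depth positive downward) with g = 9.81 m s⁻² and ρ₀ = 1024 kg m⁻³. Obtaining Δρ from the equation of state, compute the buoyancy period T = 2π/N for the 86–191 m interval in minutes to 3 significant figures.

ΔT = -2.0 K, ΔS = -0.28 psu (deep − shallow).
Δρ/ρ₀ = −αΔT + βΔS = 3.40 × 10⁻⁴ − 1.988 × 10⁻⁴ = 1.412 × 10⁻⁴, so Δρ ≈ 0.1446 kg m⁻³.
N² = (g/ρ₀)·Δρ/Δz = g·(Δρ/ρ₀)/Δz = 9.81 × 1.412 × 10⁻⁴ / 105 = 1.3192 × 10⁻⁵ s⁻².
N = √(1.3192 × 10⁻⁵) = 3.6321 × 10⁻³ rad s⁻¹ → T = 2π/N = 1.7299 × 10³ s = 28.832 min ≈ 28.8 min.

28.8 min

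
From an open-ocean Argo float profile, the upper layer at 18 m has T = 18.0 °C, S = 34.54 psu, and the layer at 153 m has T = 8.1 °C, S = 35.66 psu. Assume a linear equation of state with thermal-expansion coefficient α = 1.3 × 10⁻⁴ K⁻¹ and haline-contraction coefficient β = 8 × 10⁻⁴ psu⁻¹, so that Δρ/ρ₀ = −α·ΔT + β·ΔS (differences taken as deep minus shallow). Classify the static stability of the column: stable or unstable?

stable

ΔT = 8.1 − 18.0 = -9.9 K and ΔS = 35.66 − 34.54 = +1.12 psu (deep − shallow).
−αΔT = 1.287 × 10⁻³; βΔS = 8.96 × 10⁻⁴; sum Δρ/ρ₀ = 2.183 × 10⁻³.
Δρ/ρ₀ > 0, so Δρ > 0: deeper water is denser → statically stable.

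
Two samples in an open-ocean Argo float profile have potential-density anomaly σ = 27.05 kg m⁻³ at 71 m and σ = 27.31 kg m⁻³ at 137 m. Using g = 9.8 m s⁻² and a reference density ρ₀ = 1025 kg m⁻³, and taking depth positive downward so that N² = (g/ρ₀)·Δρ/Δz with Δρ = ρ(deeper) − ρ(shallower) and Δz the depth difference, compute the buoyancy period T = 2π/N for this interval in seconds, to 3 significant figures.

1.02 × 10³ s

Δρ = 1027.31 − 1027.05 = 0.26 kg m⁻³ over Δz = 137 − 71 = 66 m.
N² = (9.8/1025) × (0.26/66) = 3.7664 × 10⁻⁵ s⁻².
N = √(3.7664 × 10⁻⁵) = 6.1371 × 10⁻³ rad s⁻¹, so T = 2π/N = 1.0238 × 10³ s ≈ 1.02 × 10³ s.
A positive N² confirms static stability across the interval.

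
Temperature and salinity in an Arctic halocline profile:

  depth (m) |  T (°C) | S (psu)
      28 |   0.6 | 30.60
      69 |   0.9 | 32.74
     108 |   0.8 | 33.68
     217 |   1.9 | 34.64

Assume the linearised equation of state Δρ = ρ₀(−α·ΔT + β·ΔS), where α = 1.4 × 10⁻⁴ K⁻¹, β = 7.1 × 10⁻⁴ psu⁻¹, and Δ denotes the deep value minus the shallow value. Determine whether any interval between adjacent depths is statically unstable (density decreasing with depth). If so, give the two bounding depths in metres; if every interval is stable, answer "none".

Evaluate Δρ/ρ₀ = −αΔT + βΔS across each adjacent pair:
  28–69 m: −αΔT+βΔS = −(1.4 × 10⁻⁴)(+0.3)+(7.1 × 10⁻⁴)(+2.14) = 1.5 × 10⁻³ → stable
  69–108 m: −αΔT+βΔS = −(1.4 × 10⁻⁴)(-0.1)+(7.1 × 10⁻⁴)(+0.94) = 6.8 × 10⁻⁴ → stable
  108–217 m: −αΔT+βΔS = −(1.4 × 10⁻⁴)(+1.1)+(7.1 × 10⁻⁴)(+0.96) = 5.3 × 10⁻⁴ → stable
Every interval has Δρ > 0: the column is stably stratified throughout.

none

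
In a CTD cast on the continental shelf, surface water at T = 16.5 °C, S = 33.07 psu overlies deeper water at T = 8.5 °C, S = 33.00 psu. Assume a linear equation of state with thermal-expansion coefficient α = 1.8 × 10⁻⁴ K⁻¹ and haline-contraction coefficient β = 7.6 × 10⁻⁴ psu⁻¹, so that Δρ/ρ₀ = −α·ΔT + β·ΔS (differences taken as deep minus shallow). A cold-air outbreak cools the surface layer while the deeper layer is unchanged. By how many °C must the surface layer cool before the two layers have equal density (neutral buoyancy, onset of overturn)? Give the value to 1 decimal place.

Neutral buoyancy requires Δρ = 0, i.e. −α(T_deep − T_surf′) + β(S_deep − S_surf) = 0.
T_surf′ = T_deep − (β/α)·ΔS = 8.5 − (7.6 × 10⁻⁴/1.8 × 10⁻⁴)·(-0.07) = 8.796 °C.
Cooling required: 16.5 − (8.796) = 7.704 °C.

7.7 °C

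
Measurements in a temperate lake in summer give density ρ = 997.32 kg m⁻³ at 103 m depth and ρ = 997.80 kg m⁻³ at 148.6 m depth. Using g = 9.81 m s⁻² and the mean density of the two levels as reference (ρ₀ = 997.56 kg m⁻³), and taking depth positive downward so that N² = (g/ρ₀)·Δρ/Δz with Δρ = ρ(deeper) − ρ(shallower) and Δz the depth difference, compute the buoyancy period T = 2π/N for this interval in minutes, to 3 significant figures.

Δρ = 997.80 − 997.32 = 0.48 kg m⁻³ over Δz = 148.6 − 103 = 45.6 m.
N² = (9.81/997.56) × (0.48/45.6) = 1.0352 × 10⁻⁴ s⁻².
N = √(1.0352 × 10⁻⁴) = 0.010174 rad s⁻¹, so T = 2π/N = 617.57 s = 10.293 min ≈ 10.3 min.
Since Δρ > 0 the layer is stably stratified.

10.3 min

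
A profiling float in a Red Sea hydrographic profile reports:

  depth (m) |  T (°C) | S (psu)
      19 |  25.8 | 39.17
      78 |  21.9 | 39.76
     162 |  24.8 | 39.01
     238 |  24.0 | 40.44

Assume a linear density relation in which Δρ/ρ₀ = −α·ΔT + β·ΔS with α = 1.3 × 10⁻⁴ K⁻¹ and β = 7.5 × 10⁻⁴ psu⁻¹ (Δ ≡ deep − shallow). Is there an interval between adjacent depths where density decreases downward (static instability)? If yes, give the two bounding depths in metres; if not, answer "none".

Evaluate Δρ/ρ₀ = −αΔT + βΔS across each adjacent pair:
  19–78 m: −αΔT+βΔS = −(1.3 × 10⁻⁴)(-3.9)+(7.5 × 10⁻⁴)(+0.59) = 9.5 × 10⁻⁴ → stable
  78–162 m: −αΔT+βΔS = −(1.3 × 10⁻⁴)(+2.9)+(7.5 × 10⁻⁴)(-0.75) = -9.4 × 10⁻⁴ → UNSTABLE
  162–238 m: −αΔT+βΔS = −(1.3 × 10⁻⁴)(-0.8)+(7.5 × 10⁻⁴)(+1.43) = 1.2 × 10⁻³ → stable
The 78–162 m interval has Δρ < 0: lighter water underlies denser water.

78–162 m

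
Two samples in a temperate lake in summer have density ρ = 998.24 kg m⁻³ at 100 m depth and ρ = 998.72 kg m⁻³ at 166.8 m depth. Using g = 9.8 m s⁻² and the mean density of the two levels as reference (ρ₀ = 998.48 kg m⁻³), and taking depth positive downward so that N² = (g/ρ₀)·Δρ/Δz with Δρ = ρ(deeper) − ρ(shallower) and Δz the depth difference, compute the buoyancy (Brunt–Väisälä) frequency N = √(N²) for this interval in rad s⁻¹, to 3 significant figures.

8.40 × 10⁻³ rad s⁻¹

Δρ = 998.72 − 998.24 = 0.48 kg m⁻³ over Δz = 166.8 − 100 = 66.8 m.
N² = (9.8/998.48) × (0.48/66.8) = 7.0526 × 10⁻⁵ s⁻².
N = √(7.0526 × 10⁻⁵) = 8.3980 × 10⁻³ rad s⁻¹ ≈ 8.40 × 10⁻³ rad s⁻¹.
N² > 0, so the interval is statically stable.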